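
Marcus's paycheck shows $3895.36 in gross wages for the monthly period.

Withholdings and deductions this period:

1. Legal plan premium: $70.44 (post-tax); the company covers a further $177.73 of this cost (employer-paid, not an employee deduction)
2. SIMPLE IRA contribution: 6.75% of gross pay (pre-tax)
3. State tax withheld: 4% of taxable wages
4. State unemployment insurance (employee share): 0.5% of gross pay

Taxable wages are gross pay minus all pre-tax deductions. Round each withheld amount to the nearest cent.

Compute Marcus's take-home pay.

SIMPLE IRA contribution: $3895.36 × 0.0675 = $262.94
Taxable wages = $3895.36 − $262.94 = $3632.42
State tax withheld: $3632.42 × 0.04 = $145.30
State unemployment insurance (employee share): $3895.36 × 0.005 = $19.48
Legal plan premium: $70.44
(Employer's $177.73 toward legal plan premium is not withheld from the employee.)
Total deductions = $262.94 + $145.30 + $19.48 + $70.44 = $498.16
Net pay = $3895.36 − $498.16 = $3397.20

$3397.20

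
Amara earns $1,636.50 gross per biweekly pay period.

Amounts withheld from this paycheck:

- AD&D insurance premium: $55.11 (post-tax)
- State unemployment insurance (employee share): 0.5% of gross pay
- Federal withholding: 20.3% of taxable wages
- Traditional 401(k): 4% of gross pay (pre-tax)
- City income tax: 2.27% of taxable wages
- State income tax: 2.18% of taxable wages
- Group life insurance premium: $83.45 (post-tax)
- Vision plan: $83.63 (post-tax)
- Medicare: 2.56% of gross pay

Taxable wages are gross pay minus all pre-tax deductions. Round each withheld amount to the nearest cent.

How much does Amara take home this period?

$909.95

Traditional 401(k): $1,636.50 × 0.04 = $65.46
Taxable wages = $1,636.50 − $65.46 = $1,571.04
City income tax: $1,571.04 × 0.0227 = $35.66
Federal withholding: $1,571.04 × 0.203 = $318.92
State income tax: $1,571.04 × 0.0218 = $34.25
Medicare: $1,636.50 × 0.0256 = $41.89
State unemployment insurance (employee share): $1,636.50 × 0.005 = $8.18
Vision plan: $83.63
AD&D insurance premium: $55.11
Group life insurance premium: $83.45
Total deductions = $65.46 + $35.66 + $318.92 + $34.25 + $41.89 + $8.18 + $83.63 + $55.11 + $83.45 = $726.55
Net pay = $1,636.50 − $726.55 = $909.95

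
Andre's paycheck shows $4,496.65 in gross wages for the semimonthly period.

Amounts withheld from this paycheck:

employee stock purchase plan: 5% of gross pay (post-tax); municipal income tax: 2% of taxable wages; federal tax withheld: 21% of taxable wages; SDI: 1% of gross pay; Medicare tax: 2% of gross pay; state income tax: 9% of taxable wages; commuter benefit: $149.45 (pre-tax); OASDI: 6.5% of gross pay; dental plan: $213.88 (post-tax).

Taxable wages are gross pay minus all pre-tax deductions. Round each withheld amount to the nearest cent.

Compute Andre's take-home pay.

$2,090.21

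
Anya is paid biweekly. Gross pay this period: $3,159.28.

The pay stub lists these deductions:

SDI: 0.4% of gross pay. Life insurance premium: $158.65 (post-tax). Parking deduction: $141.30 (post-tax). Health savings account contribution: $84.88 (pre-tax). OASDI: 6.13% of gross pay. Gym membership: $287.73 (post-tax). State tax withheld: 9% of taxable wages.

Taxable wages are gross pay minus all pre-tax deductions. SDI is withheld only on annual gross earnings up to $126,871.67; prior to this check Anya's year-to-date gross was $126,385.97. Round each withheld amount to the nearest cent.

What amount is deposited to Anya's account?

$2,014.42

Health savings account contribution: $84.88
Taxable wages = $3,159.28 − $84.88 = $3,074.40
State tax withheld: $3,074.40 × 0.09 = $276.70
SDI: only $126,871.67 − $126,385.97 = $485.70 of this check is subject → $485.70 × 0.004 = $1.94
OASDI: $3,159.28 × 0.0613 = $193.66
Parking deduction: $141.30
Life insurance premium: $158.65
Gym membership: $287.73
Total deductions = $84.88 + $276.70 + $1.94 + $193.66 + $141.30 + $158.65 + $287.73 = $1,144.86
Net pay = $3,159.28 − $1,144.86 = $2,014.42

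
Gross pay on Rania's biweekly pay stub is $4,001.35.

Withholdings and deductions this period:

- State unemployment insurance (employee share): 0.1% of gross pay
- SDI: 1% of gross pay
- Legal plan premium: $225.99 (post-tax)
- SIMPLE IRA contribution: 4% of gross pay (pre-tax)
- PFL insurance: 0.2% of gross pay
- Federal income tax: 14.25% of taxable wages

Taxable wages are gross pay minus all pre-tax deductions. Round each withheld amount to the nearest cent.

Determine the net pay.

$3,015.91

SIMPLE IRA contribution: $4,001.35 × 0.04 = $160.05
Taxable wages = $4,001.35 − $160.05 = $3,841.30
Federal income tax: $3,841.30 × 0.1425 = $547.39
SDI: $4,001.35 × 0.01 = $40.01
State unemployment insurance (employee share): $4,001.35 × 0.001 = $4.00
PFL insurance: $4,001.35 × 0.002 = $8.00
Legal plan premium: $225.99
Total deductions = $160.05 + $547.39 + $40.01 + $4.00 + $8.00 + $225.99 = $985.44
Net pay = $4,001.35 − $985.44 = $3,015.91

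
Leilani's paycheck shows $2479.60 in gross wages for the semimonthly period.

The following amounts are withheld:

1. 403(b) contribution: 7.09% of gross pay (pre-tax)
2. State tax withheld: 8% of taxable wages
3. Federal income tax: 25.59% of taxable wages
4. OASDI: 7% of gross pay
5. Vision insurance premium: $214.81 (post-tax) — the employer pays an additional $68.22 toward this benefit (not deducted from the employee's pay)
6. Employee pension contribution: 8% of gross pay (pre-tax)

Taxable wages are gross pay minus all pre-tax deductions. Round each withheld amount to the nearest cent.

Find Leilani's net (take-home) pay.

$1009.84

403(b) contribution: $2479.60 × 0.0709 = $175.80
Employee pension contribution: $2479.60 × 0.08 = $198.37
Pre-tax total = $175.80 + $198.37 = $374.17
Taxable wages = $2479.60 − $374.17 = $2105.43
Federal income tax: $2105.43 × 0.2559 = $538.78
State tax withheld: $2105.43 × 0.08 = $168.43
OASDI: $2479.60 × 0.07 = $173.57
Vision insurance premium: $214.81
(Employer's $68.22 toward vision insurance premium is not withheld from the employee.)
Total deductions = $175.80 + $198.37 + $538.78 + $168.43 + $173.57 + $214.81 = $1469.76
Net pay = $2479.60 − $1469.76 = $1009.84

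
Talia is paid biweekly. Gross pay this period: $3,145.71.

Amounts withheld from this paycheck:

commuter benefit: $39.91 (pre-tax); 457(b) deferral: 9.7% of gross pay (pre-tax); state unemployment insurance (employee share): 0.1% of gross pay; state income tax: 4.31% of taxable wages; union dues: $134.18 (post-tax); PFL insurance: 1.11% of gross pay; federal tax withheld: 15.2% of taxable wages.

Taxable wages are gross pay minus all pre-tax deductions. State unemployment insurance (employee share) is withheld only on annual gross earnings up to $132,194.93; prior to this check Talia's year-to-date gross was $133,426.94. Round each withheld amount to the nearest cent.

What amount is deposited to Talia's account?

$2,085.16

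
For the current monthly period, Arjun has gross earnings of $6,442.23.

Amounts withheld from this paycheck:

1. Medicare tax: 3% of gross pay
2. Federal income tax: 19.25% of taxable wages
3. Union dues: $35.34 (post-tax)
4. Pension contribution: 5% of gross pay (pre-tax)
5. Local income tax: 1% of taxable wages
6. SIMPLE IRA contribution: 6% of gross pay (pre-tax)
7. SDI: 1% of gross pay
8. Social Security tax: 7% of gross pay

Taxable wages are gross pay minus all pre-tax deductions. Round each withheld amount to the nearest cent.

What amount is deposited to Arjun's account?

SIMPLE IRA contribution: $6,442.23 × 0.06 = $386.53
Pension contribution: $6,442.23 × 0.05 = $322.11
Pre-tax total = $386.53 + $322.11 = $708.64
Taxable wages = $6,442.23 − $708.64 = $5,733.59
Federal income tax: $5,733.59 × 0.1925 = $1,103.72
Local income tax: $5,733.59 × 0.01 = $57.34
SDI: $6,442.23 × 0.01 = $64.42
Social Security tax: $6,442.23 × 0.07 = $450.96
Medicare tax: $6,442.23 × 0.03 = $193.27
Union dues: $35.34
Total deductions = $386.53 + $322.11 + $1,103.72 + $57.34 + $64.42 + $450.96 + $193.27 + $35.34 = $2,613.69
Net pay = $6,442.23 − $2,613.69 = $3,828.54

$3,828.54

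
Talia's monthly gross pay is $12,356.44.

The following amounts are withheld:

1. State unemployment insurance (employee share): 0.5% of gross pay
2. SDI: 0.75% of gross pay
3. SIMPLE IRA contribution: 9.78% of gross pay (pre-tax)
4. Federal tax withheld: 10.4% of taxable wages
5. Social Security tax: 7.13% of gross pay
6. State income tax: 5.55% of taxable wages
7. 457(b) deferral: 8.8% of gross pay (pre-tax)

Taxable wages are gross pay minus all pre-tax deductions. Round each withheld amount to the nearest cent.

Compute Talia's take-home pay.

$7,420.49

SIMPLE IRA contribution: $12,356.44 × 0.0978 = $1,208.46
457(b) deferral: $12,356.44 × 0.088 = $1,087.37
Pre-tax total = $1,208.46 + $1,087.37 = $2,295.83
Taxable wages = $12,356.44 − $2,295.83 = $10,060.61
State income tax: $10,060.61 × 0.0555 = $558.36
Federal tax withheld: $10,060.61 × 0.104 = $1,046.30
State unemployment insurance (employee share): $12,356.44 × 0.005 = $61.78
Social Security tax: $12,356.44 × 0.0713 = $881.01
SDI: $12,356.44 × 0.0075 = $92.67
Total deductions = $1,208.46 + $1,087.37 + $558.36 + $1,046.30 + $61.78 + $881.01 + $92.67 = $4,935.95
Net pay = $12,356.44 − $4,935.95 = $7,420.49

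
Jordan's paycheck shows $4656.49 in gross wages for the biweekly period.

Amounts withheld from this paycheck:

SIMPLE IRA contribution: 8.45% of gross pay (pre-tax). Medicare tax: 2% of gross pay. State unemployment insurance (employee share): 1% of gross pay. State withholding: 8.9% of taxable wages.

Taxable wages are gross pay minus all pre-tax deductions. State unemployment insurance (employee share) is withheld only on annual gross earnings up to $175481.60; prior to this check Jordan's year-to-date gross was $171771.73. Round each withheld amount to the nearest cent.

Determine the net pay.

SIMPLE IRA contribution: $4656.49 × 0.0845 = $393.47
Taxable wages = $4656.49 − $393.47 = $4263.02
State withholding: $4263.02 × 0.089 = $379.41
State unemployment insurance (employee share): only $175481.60 − $171771.73 = $3709.87 of this check is subject → $3709.87 × 0.01 = $37.10
Medicare tax: $4656.49 × 0.02 = $93.13
Total deductions = $393.47 + $379.41 + $37.10 + $93.13 = $903.11
Net pay = $4656.49 − $903.11 = $3753.38

$3753.38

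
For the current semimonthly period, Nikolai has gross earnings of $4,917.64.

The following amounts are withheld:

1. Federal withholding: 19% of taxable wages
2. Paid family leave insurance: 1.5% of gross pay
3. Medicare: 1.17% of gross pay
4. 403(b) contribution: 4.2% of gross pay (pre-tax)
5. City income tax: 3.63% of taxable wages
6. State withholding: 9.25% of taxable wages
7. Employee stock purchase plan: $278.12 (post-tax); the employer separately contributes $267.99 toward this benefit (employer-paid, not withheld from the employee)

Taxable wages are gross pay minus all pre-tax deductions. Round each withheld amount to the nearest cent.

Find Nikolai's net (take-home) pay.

$2,799.78

403(b) contribution: $4,917.64 × 0.042 = $206.54
Taxable wages = $4,917.64 − $206.54 = $4,711.10
City income tax: $4,711.10 × 0.0363 = $171.01
Federal withholding: $4,711.10 × 0.19 = $895.11
State withholding: $4,711.10 × 0.0925 = $435.78
Paid family leave insurance: $4,917.64 × 0.015 = $73.76
Medicare: $4,917.64 × 0.0117 = $57.54
Employee stock purchase plan: $278.12
(Employer's $267.99 toward employee stock purchase plan is not withheld from the employee.)
Total deductions = $206.54 + $171.01 + $895.11 + $435.78 + $73.76 + $57.54 + $278.12 = $2,117.86
Net pay = $4,917.64 − $2,117.86 = $2,799.78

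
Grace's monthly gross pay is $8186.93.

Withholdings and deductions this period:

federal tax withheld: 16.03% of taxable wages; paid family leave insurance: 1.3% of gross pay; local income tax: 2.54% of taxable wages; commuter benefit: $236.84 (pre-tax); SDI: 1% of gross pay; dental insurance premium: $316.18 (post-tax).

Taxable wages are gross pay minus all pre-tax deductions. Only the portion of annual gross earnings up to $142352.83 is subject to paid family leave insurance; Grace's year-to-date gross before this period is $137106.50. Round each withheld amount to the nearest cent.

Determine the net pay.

$6007.51

Commuter benefit: $236.84
Taxable wages = $8186.93 − $236.84 = $7950.09
Federal tax withheld: $7950.09 × 0.1603 = $1274.40
Local income tax: $7950.09 × 0.0254 = $201.93
Paid family leave insurance: only $142352.83 − $137106.50 = $5246.33 of this check is subject → $5246.33 × 0.013 = $68.20
SDI: $8186.93 × 0.01 = $81.87
Dental insurance premium: $316.18
Total deductions = $236.84 + $1274.40 + $201.93 + $68.20 + $81.87 + $316.18 = $2179.42
Net pay = $8186.93 − $2179.42 = $6007.51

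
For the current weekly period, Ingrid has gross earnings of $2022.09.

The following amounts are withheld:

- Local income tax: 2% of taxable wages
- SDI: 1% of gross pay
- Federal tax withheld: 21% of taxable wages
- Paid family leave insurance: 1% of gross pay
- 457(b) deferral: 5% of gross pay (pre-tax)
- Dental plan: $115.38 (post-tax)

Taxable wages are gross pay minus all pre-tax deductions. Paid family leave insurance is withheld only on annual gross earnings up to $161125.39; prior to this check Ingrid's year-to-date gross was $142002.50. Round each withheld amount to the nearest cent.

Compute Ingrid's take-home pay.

$1323.34

457(b) deferral: $2022.09 × 0.05 = $101.10
Taxable wages = $2022.09 − $101.10 = $1920.99
Local income tax: $1920.99 × 0.02 = $38.42
Federal tax withheld: $1920.99 × 0.21 = $403.41
Paid family leave insurance: cap not yet reached, full $2022.09 is subject → $2022.09 × 0.01 = $20.22
SDI: $2022.09 × 0.01 = $20.22
Dental plan: $115.38
Total deductions = $101.10 + $38.42 + $403.41 + $20.22 + $20.22 + $115.38 = $698.75
Net pay = $2022.09 − $698.75 = $1323.34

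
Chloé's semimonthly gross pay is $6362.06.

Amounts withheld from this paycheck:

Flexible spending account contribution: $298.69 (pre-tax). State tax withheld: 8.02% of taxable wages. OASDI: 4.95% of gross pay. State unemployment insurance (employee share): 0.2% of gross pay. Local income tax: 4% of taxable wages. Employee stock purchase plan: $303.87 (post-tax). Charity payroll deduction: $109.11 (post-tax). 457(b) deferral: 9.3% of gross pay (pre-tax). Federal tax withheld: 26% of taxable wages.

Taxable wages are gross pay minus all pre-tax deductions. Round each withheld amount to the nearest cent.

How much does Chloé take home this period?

$2650.74

457(b) deferral: $6362.06 × 0.093 = $591.67
Flexible spending account contribution: $298.69
Pre-tax total = $591.67 + $298.69 = $890.36
Taxable wages = $6362.06 − $890.36 = $5471.70
Federal tax withheld: $5471.70 × 0.26 = $1422.64
Local income tax: $5471.70 × 0.04 = $218.87
State tax withheld: $5471.70 × 0.0802 = $438.83
OASDI: $6362.06 × 0.0495 = $314.92
State unemployment insurance (employee share): $6362.06 × 0.002 = $12.72
Employee stock purchase plan: $303.87
Charity payroll deduction: $109.11
Total deductions = $591.67 + $298.69 + $1422.64 + $218.87 + $438.83 + $314.92 + $12.72 + $303.87 + $109.11 = $3711.32
Net pay = $6362.06 − $3711.32 = $2650.74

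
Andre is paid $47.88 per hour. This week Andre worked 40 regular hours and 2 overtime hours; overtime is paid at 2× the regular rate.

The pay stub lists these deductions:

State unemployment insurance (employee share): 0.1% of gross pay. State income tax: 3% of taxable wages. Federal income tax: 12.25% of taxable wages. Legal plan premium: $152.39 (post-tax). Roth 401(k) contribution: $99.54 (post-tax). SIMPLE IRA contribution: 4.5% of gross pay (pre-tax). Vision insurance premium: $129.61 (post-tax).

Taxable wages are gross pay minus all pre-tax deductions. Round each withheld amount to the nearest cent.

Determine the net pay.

$1,321.45

Regular pay: 40 × $47.88 = $1,915.20
Overtime pay: 2 × $47.88 × 2 = $191.52
Gross pay = $1,915.20 + $191.52 = $2,106.72
SIMPLE IRA contribution: $2,106.72 × 0.045 = $94.80
Taxable wages = $2,106.72 − $94.80 = $2,011.92
Federal income tax: $2,011.92 × 0.1225 = $246.46
State income tax: $2,011.92 × 0.03 = $60.36
State unemployment insurance (employee share): $2,106.72 × 0.001 = $2.11
Legal plan premium: $152.39
Roth 401(k) contribution: $99.54
Vision insurance premium: $129.61
Total deductions = $94.80 + $246.46 + $60.36 + $2.11 + $152.39 + $99.54 + $129.61 = $785.27
Net pay = $2,106.72 − $785.27 = $1,321.45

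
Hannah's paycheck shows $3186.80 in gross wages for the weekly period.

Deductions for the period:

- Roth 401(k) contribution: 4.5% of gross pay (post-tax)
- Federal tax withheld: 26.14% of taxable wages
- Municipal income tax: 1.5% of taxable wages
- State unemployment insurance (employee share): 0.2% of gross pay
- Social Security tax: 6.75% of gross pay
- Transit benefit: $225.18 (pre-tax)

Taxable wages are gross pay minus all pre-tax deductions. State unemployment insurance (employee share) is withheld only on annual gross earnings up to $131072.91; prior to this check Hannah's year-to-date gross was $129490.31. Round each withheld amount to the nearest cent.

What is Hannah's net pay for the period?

Transit benefit: $225.18
Taxable wages = $3186.80 − $225.18 = $2961.62
Municipal income tax: $2961.62 × 0.015 = $44.42
Federal tax withheld: $2961.62 × 0.2614 = $774.17
State unemployment insurance (employee share): only $131072.91 − $129490.31 = $1582.60 of this check is subject → $1582.60 × 0.002 = $3.17
Social Security tax: $3186.80 × 0.0675 = $215.11
Roth 401(k) contribution: $3186.80 × 0.045 = $143.41
Total deductions = $225.18 + $44.42 + $774.17 + $3.17 + $215.11 + $143.41 = $1405.46
Net pay = $3186.80 − $1405.46 = $1781.34

$1781.34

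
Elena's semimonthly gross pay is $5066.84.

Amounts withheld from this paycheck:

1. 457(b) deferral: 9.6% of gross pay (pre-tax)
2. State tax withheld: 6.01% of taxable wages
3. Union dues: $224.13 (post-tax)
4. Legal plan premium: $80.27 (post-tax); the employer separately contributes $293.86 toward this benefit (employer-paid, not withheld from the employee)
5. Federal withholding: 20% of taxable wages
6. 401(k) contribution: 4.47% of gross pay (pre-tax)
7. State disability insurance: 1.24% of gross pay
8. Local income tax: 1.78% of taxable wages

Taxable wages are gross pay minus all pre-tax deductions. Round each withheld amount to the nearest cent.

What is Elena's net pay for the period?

$2776.74

401(k) contribution: $5066.84 × 0.0447 = $226.49
457(b) deferral: $5066.84 × 0.096 = $486.42
Pre-tax total = $226.49 + $486.42 = $712.91
Taxable wages = $5066.84 − $712.91 = $4353.93
State tax withheld: $4353.93 × 0.0601 = $261.67
Local income tax: $4353.93 × 0.0178 = $77.50
Federal withholding: $4353.93 × 0.2 = $870.79
State disability insurance: $5066.84 × 0.0124 = $62.83
Legal plan premium: $80.27
Union dues: $224.13
(Employer's $293.86 toward legal plan premium is not withheld from the employee.)
Total deductions = $226.49 + $486.42 + $261.67 + $77.50 + $870.79 + $62.83 + $80.27 + $224.13 = $2290.10
Net pay = $5066.84 − $2290.10 = $2776.74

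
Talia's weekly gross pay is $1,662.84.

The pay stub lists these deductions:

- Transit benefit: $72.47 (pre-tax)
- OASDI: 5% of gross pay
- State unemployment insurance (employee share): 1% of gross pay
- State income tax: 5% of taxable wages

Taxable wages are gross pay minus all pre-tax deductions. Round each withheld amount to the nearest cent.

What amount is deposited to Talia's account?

$1,411.08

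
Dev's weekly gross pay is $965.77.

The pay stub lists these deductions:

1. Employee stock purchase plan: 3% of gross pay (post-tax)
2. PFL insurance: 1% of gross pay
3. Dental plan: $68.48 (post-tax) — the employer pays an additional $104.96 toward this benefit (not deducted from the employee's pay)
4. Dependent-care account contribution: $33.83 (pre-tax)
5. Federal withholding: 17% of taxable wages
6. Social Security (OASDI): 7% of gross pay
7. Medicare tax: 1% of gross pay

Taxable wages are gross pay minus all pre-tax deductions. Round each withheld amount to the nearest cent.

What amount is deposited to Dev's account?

$589.14

Dependent-care account contribution: $33.83
Taxable wages = $965.77 − $33.83 = $931.94
Federal withholding: $931.94 × 0.17 = $158.43
Social Security (OASDI): $965.77 × 0.07 = $67.60
PFL insurance: $965.77 × 0.01 = $9.66
Medicare tax: $965.77 × 0.01 = $9.66
Employee stock purchase plan: $965.77 × 0.03 = $28.97
Dental plan: $68.48
(Employer's $104.96 toward dental plan is not withheld from the employee.)
Total deductions = $33.83 + $158.43 + $67.60 + $9.66 + $9.66 + $28.97 + $68.48 = $376.63
Net pay = $965.77 − $376.63 = $589.14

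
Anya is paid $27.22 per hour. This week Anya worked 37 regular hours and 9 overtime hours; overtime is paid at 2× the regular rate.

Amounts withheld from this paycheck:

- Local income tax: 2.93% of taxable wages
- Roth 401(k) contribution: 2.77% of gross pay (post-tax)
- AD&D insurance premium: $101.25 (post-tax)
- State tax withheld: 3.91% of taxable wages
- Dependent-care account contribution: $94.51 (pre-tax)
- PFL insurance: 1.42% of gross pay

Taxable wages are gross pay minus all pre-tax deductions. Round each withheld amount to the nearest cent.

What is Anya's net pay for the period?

Regular pay: 37 × $27.22 = $1,007.14
Overtime pay: 9 × $27.22 × 2 = $489.96
Gross pay = $1,007.14 + $489.96 = $1,497.10
Dependent-care account contribution: $94.51
Taxable wages = $1,497.10 − $94.51 = $1,402.59
State tax withheld: $1,402.59 × 0.0391 = $54.84
Local income tax: $1,402.59 × 0.0293 = $41.10
PFL insurance: $1,497.10 × 0.0142 = $21.26
AD&D insurance premium: $101.25
Roth 401(k) contribution: $1,497.10 × 0.0277 = $41.47
Total deductions = $94.51 + $54.84 + $41.10 + $21.26 + $101.25 + $41.47 = $354.43
Net pay = $1,497.10 − $354.43 = $1,142.67

$1,142.67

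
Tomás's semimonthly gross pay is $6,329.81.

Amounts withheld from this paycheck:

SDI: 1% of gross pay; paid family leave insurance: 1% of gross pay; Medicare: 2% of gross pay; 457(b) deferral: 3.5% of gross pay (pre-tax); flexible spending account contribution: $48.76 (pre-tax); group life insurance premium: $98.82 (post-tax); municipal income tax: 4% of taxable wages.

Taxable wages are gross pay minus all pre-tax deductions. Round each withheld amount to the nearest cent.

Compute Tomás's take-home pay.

457(b) deferral: $6,329.81 × 0.035 = $221.54
Flexible spending account contribution: $48.76
Pre-tax total = $221.54 + $48.76 = $270.30
Taxable wages = $6,329.81 − $270.30 = $6,059.51
Municipal income tax: $6,059.51 × 0.04 = $242.38
SDI: $6,329.81 × 0.01 = $63.30
Medicare: $6,329.81 × 0.02 = $126.60
Paid family leave insurance: $6,329.81 × 0.01 = $63.30
Group life insurance premium: $98.82
Total deductions = $221.54 + $48.76 + $242.38 + $63.30 + $126.60 + $63.30 + $98.82 = $864.70
Net pay = $6,329.81 − $864.70 = $5,465.11

$5,465.11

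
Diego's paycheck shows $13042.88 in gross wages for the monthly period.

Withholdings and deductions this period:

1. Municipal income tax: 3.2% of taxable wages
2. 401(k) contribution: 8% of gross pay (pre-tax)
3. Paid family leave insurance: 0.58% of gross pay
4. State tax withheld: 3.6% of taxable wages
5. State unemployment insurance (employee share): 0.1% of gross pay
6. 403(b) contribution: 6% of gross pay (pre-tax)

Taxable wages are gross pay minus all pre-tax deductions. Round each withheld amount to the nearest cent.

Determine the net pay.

$10365.44

403(b) contribution: $13042.88 × 0.06 = $782.57
401(k) contribution: $13042.88 × 0.08 = $1043.43
Pre-tax total = $782.57 + $1043.43 = $1826.00
Taxable wages = $13042.88 − $1826.00 = $11216.88
Municipal income tax: $11216.88 × 0.032 = $358.94
State tax withheld: $11216.88 × 0.036 = $403.81
State unemployment insurance (employee share): $13042.88 × 0.001 = $13.04
Paid family leave insurance: $13042.88 × 0.0058 = $75.65
Total deductions = $782.57 + $1043.43 + $358.94 + $403.81 + $13.04 + $75.65 = $2677.44
Net pay = $13042.88 − $2677.44 = $10365.44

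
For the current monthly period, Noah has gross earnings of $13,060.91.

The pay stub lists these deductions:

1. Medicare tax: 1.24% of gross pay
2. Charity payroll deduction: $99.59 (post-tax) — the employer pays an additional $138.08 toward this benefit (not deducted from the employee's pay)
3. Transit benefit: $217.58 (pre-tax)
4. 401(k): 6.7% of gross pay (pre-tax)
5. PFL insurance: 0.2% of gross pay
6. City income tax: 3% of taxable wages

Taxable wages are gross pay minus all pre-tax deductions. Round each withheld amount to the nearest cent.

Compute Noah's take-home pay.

$11,321.53

401(k): $13,060.91 × 0.067 = $875.08
Transit benefit: $217.58
Pre-tax total = $875.08 + $217.58 = $1,092.66
Taxable wages = $13,060.91 − $1,092.66 = $11,968.25
City income tax: $11,968.25 × 0.03 = $359.05
PFL insurance: $13,060.91 × 0.002 = $26.12
Medicare tax: $13,060.91 × 0.0124 = $161.96
Charity payroll deduction: $99.59
(Employer's $138.08 toward charity payroll deduction is not withheld from the employee.)
Total deductions = $875.08 + $217.58 + $359.05 + $26.12 + $161.96 + $99.59 = $1,739.38
Net pay = $13,060.91 − $1,739.38 = $11,321.53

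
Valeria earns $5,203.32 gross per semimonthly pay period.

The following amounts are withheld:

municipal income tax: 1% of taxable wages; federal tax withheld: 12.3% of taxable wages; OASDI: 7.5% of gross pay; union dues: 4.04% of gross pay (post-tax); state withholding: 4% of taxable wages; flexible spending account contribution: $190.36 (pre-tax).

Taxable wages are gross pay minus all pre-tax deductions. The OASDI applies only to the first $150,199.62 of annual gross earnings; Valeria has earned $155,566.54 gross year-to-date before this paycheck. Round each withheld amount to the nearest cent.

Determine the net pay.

Flexible spending account contribution: $190.36
Taxable wages = $5,203.32 − $190.36 = $5,012.96
Federal tax withheld: $5,012.96 × 0.123 = $616.59
State withholding: $5,012.96 × 0.04 = $200.52
Municipal income tax: $5,012.96 × 0.01 = $50.13
OASDI: annual cap $150,199.62 already reached (YTD $155,566.54), so $0.00
Union dues: $5,203.32 × 0.0404 = $210.21
Total deductions = $190.36 + $616.59 + $200.52 + $50.13 + $0.00 + $210.21 = $1,267.81
Net pay = $5,203.32 − $1,267.81 = $3,935.51

$3,935.51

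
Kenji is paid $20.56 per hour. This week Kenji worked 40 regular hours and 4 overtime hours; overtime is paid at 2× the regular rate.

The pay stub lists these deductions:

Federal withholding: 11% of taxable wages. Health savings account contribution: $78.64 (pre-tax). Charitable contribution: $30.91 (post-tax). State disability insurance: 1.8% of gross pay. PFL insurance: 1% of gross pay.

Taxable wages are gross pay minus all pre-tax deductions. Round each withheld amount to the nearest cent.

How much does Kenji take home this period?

Regular pay: 40 × $20.56 = $822.40
Overtime pay: 4 × $20.56 × 2 = $164.48
Gross pay = $822.40 + $164.48 = $986.88
Health savings account contribution: $78.64
Taxable wages = $986.88 − $78.64 = $908.24
Federal withholding: $908.24 × 0.11 = $99.91
PFL insurance: $986.88 × 0.01 = $9.87
State disability insurance: $986.88 × 0.018 = $17.76
Charitable contribution: $30.91
Total deductions = $78.64 + $99.91 + $9.87 + $17.76 + $30.91 = $237.09
Net pay = $986.88 − $237.09 = $749.79

$749.79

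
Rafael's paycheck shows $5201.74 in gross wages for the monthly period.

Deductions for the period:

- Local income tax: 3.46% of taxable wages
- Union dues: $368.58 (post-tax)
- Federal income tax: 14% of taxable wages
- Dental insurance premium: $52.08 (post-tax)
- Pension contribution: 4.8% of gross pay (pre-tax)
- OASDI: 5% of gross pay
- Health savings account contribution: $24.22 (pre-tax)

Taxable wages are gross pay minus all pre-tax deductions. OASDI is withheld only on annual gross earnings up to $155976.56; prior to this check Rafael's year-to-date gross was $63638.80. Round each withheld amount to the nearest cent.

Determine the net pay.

$3386.69

Pension contribution: $5201.74 × 0.048 = $249.68
Health savings account contribution: $24.22
Pre-tax total = $249.68 + $24.22 = $273.90
Taxable wages = $5201.74 − $273.90 = $4927.84
Local income tax: $4927.84 × 0.0346 = $170.50
Federal income tax: $4927.84 × 0.14 = $689.90
OASDI: cap not yet reached, full $5201.74 is subject → $5201.74 × 0.05 = $260.09
Union dues: $368.58
Dental insurance premium: $52.08
Total deductions = $249.68 + $24.22 + $170.50 + $689.90 + $260.09 + $368.58 + $52.08 = $1815.05
Net pay = $5201.74 − $1815.05 = $3386.69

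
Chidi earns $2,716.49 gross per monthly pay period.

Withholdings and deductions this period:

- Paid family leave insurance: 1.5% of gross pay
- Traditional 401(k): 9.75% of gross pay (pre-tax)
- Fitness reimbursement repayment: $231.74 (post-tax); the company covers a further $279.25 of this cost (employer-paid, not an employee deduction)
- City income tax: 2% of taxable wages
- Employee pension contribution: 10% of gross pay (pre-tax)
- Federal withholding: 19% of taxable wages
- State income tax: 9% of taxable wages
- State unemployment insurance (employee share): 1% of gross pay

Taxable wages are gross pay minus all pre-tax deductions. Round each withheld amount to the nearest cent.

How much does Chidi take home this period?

$1,226.33

Traditional 401(k): $2,716.49 × 0.0975 = $264.86
Employee pension contribution: $2,716.49 × 0.1 = $271.65
Pre-tax total = $264.86 + $271.65 = $536.51
Taxable wages = $2,716.49 − $536.51 = $2,179.98
Federal withholding: $2,179.98 × 0.19 = $414.20
State income tax: $2,179.98 × 0.09 = $196.20
City income tax: $2,179.98 × 0.02 = $43.60
Paid family leave insurance: $2,716.49 × 0.015 = $40.75
State unemployment insurance (employee share): $2,716.49 × 0.01 = $27.16
Fitness reimbursement repayment: $231.74
(Employer's $279.25 toward fitness reimbursement repayment is not withheld from the employee.)
Total deductions = $264.86 + $271.65 + $414.20 + $196.20 + $43.60 + $40.75 + $27.16 + $231.74 = $1,490.16
Net pay = $2,716.49 − $1,490.16 = $1,226.33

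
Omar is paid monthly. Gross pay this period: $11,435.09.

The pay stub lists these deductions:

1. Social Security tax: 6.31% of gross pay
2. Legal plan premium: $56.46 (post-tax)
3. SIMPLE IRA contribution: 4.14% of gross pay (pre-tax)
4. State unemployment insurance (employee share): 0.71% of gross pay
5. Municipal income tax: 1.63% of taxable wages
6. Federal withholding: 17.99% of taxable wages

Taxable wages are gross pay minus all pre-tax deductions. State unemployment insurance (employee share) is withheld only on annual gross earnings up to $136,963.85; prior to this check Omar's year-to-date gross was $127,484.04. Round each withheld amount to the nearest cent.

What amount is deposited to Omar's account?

$7,965.67

SIMPLE IRA contribution: $11,435.09 × 0.0414 = $473.41
Taxable wages = $11,435.09 − $473.41 = $10,961.68
Federal withholding: $10,961.68 × 0.1799 = $1,972.01
Municipal income tax: $10,961.68 × 0.0163 = $178.68
State unemployment insurance (employee share): only $136,963.85 − $127,484.04 = $9,479.81 of this check is subject → $9,479.81 × 0.0071 = $67.31
Social Security tax: $11,435.09 × 0.0631 = $721.55
Legal plan premium: $56.46
Total deductions = $473.41 + $1,972.01 + $178.68 + $67.31 + $721.55 + $56.46 = $3,469.42
Net pay = $11,435.09 − $3,469.42 = $7,965.67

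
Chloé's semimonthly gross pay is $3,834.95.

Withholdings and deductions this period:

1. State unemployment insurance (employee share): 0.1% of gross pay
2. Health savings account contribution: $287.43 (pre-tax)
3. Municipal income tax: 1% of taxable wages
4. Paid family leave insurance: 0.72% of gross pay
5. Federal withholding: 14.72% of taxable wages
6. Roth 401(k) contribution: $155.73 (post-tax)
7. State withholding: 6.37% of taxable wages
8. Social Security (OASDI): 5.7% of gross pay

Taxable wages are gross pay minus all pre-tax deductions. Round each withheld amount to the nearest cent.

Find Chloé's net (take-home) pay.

Health savings account contribution: $287.43
Taxable wages = $3,834.95 − $287.43 = $3,547.52
Federal withholding: $3,547.52 × 0.1472 = $522.19
Municipal income tax: $3,547.52 × 0.01 = $35.48
State withholding: $3,547.52 × 0.0637 = $225.98
Paid family leave insurance: $3,834.95 × 0.0072 = $27.61
Social Security (OASDI): $3,834.95 × 0.057 = $218.59
State unemployment insurance (employee share): $3,834.95 × 0.001 = $3.83
Roth 401(k) contribution: $155.73
Total deductions = $287.43 + $522.19 + $35.48 + $225.98 + $27.61 + $218.59 + $3.83 + $155.73 = $1,476.84
Net pay = $3,834.95 − $1,476.84 = $2,358.11

$2,358.11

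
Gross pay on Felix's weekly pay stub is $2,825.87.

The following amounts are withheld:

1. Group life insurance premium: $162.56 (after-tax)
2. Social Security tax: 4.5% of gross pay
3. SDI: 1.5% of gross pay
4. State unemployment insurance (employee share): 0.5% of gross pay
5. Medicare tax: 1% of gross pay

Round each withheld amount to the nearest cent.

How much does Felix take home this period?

$2,451.37

SDI: $2,825.87 × 0.015 = $42.39
Social Security tax: $2,825.87 × 0.045 = $127.16
State unemployment insurance (employee share): $2,825.87 × 0.005 = $14.13
Medicare tax: $2,825.87 × 0.01 = $28.26
Group life insurance premium: $162.56
Total deductions = $42.39 + $127.16 + $14.13 + $28.26 + $162.56 = $374.50
Net pay = $2,825.87 − $374.50 = $2,451.37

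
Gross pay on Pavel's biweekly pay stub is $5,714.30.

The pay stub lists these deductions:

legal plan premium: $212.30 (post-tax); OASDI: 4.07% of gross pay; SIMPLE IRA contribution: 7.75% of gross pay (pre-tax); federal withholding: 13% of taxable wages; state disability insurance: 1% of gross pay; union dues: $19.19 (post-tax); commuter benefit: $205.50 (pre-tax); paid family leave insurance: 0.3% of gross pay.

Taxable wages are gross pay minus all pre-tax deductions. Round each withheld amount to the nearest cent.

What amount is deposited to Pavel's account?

SIMPLE IRA contribution: $5,714.30 × 0.0775 = $442.86
Commuter benefit: $205.50
Pre-tax total = $442.86 + $205.50 = $648.36
Taxable wages = $5,714.30 − $648.36 = $5,065.94
Federal withholding: $5,065.94 × 0.13 = $658.57
Paid family leave insurance: $5,714.30 × 0.003 = $17.14
State disability insurance: $5,714.30 × 0.01 = $57.14
OASDI: $5,714.30 × 0.0407 = $232.57
Legal plan premium: $212.30
Union dues: $19.19
Total deductions = $442.86 + $205.50 + $658.57 + $17.14 + $57.14 + $232.57 + $212.30 + $19.19 = $1,845.27
Net pay = $5,714.30 − $1,845.27 = $3,869.03

$3,869.03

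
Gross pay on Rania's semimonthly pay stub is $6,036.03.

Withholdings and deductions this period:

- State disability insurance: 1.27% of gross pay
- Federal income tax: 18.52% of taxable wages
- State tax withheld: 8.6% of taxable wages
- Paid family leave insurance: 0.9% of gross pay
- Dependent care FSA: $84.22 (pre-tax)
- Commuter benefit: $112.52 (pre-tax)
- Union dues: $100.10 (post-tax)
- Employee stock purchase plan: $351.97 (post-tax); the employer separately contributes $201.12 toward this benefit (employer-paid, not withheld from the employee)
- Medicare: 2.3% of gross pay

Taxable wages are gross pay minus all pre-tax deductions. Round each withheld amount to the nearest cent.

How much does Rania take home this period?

Dependent care FSA: $84.22
Commuter benefit: $112.52
Pre-tax total = $84.22 + $112.52 = $196.74
Taxable wages = $6,036.03 − $196.74 = $5,839.29
State tax withheld: $5,839.29 × 0.086 = $502.18
Federal income tax: $5,839.29 × 0.1852 = $1,081.44
Paid family leave insurance: $6,036.03 × 0.009 = $54.32
Medicare: $6,036.03 × 0.023 = $138.83
State disability insurance: $6,036.03 × 0.0127 = $76.66
Employee stock purchase plan: $351.97
Union dues: $100.10
(Employer's $201.12 toward employee stock purchase plan is not withheld from the employee.)
Total deductions = $84.22 + $112.52 + $502.18 + $1,081.44 + $54.32 + $138.83 + $76.66 + $351.97 + $100.10 = $2,502.24
Net pay = $6,036.03 − $2,502.24 = $3,533.79

$3,533.79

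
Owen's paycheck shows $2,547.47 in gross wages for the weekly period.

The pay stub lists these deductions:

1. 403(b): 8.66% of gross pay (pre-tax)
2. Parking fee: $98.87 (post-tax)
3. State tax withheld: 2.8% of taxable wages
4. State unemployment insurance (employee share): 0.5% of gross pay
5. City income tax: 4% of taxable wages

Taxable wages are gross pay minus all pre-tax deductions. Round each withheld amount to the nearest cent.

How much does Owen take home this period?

$2,057.03

403(b): $2,547.47 × 0.0866 = $220.61
Taxable wages = $2,547.47 − $220.61 = $2,326.86
City income tax: $2,326.86 × 0.04 = $93.07
State tax withheld: $2,326.86 × 0.028 = $65.15
State unemployment insurance (employee share): $2,547.47 × 0.005 = $12.74
Parking fee: $98.87
Total deductions = $220.61 + $93.07 + $65.15 + $12.74 + $98.87 = $490.44
Net pay = $2,547.47 − $490.44 = $2,057.03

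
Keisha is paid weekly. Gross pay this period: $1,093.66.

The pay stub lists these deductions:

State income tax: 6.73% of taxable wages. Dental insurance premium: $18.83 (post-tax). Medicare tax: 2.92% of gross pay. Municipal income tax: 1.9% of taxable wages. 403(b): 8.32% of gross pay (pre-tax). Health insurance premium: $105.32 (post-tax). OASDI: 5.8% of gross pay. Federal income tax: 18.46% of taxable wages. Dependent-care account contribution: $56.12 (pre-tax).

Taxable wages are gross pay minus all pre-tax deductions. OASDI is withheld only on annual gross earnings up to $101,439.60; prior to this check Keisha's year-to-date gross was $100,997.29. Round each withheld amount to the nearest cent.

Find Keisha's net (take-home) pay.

403(b): $1,093.66 × 0.0832 = $90.99
Dependent-care account contribution: $56.12
Pre-tax total = $90.99 + $56.12 = $147.11
Taxable wages = $1,093.66 − $147.11 = $946.55
Federal income tax: $946.55 × 0.1846 = $174.73
Municipal income tax: $946.55 × 0.019 = $17.98
State income tax: $946.55 × 0.0673 = $63.70
OASDI: only $101,439.60 − $100,997.29 = $442.31 of this check is subject → $442.31 × 0.058 = $25.65
Medicare tax: $1,093.66 × 0.0292 = $31.93
Health insurance premium: $105.32
Dental insurance premium: $18.83
Total deductions = $90.99 + $56.12 + $174.73 + $17.98 + $63.70 + $25.65 + $31.93 + $105.32 + $18.83 = $585.25
Net pay = $1,093.66 − $585.25 = $508.41

$508.41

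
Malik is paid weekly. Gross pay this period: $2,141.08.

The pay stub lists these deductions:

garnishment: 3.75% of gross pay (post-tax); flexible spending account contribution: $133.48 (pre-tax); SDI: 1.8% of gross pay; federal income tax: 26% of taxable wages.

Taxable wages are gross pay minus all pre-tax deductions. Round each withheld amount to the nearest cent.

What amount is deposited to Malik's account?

Flexible spending account contribution: $133.48
Taxable wages = $2,141.08 − $133.48 = $2,007.60
Federal income tax: $2,007.60 × 0.26 = $521.98
SDI: $2,141.08 × 0.018 = $38.54
Garnishment: $2,141.08 × 0.0375 = $80.29
Total deductions = $133.48 + $521.98 + $38.54 + $80.29 = $774.29
Net pay = $2,141.08 − $774.29 = $1,366.79

$1,366.79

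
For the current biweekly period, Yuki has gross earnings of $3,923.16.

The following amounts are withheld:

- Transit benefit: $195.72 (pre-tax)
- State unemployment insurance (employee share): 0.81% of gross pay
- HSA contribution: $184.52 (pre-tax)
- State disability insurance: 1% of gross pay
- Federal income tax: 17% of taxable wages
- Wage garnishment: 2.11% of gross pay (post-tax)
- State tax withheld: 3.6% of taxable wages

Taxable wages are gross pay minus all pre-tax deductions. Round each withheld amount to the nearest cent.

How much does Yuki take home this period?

Transit benefit: $195.72
HSA contribution: $184.52
Pre-tax total = $195.72 + $184.52 = $380.24
Taxable wages = $3,923.16 − $380.24 = $3,542.92
State tax withheld: $3,542.92 × 0.036 = $127.55
Federal income tax: $3,542.92 × 0.17 = $602.30
State unemployment insurance (employee share): $3,923.16 × 0.0081 = $31.78
State disability insurance: $3,923.16 × 0.01 = $39.23
Wage garnishment: $3,923.16 × 0.0211 = $82.78
Total deductions = $195.72 + $184.52 + $127.55 + $602.30 + $31.78 + $39.23 + $82.78 = $1,263.88
Net pay = $3,923.16 − $1,263.88 = $2,659.28

$2,659.28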